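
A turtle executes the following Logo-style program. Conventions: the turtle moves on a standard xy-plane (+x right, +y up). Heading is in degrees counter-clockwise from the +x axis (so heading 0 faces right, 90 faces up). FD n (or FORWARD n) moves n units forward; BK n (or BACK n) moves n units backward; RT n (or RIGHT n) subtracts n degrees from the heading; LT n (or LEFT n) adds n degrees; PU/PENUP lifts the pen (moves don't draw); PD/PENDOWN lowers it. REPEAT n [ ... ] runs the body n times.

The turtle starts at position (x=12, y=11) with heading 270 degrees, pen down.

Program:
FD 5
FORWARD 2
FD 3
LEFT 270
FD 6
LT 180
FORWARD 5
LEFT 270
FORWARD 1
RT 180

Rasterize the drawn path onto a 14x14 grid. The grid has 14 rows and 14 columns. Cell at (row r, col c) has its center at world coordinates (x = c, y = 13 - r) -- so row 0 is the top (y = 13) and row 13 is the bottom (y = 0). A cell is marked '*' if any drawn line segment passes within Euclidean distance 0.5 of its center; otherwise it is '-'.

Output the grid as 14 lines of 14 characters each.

Segment 0: (12,11) -> (12,6)
Segment 1: (12,6) -> (12,4)
Segment 2: (12,4) -> (12,1)
Segment 3: (12,1) -> (6,1)
Segment 4: (6,1) -> (11,1)
Segment 5: (11,1) -> (11,-0)

Answer: --------------
--------------
------------*-
------------*-
------------*-
------------*-
------------*-
------------*-
------------*-
------------*-
------------*-
------------*-
------*******-
-----------*--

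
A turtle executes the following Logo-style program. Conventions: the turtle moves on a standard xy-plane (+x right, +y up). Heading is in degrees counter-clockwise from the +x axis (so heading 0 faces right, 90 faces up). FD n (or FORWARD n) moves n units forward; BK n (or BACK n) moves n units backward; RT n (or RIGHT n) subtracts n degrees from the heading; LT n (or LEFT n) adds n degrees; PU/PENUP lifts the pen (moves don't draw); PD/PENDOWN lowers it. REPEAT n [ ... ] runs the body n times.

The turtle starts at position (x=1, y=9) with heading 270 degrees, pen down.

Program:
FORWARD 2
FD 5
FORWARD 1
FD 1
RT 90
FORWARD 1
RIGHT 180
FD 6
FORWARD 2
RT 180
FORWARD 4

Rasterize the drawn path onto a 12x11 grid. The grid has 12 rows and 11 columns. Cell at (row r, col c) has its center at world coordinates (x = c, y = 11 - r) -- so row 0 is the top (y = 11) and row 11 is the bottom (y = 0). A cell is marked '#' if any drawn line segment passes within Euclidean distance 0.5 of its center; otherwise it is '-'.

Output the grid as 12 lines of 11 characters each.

Segment 0: (1,9) -> (1,7)
Segment 1: (1,7) -> (1,2)
Segment 2: (1,2) -> (1,1)
Segment 3: (1,1) -> (1,0)
Segment 4: (1,0) -> (-0,0)
Segment 5: (-0,0) -> (6,0)
Segment 6: (6,0) -> (8,0)
Segment 7: (8,0) -> (4,-0)

Answer: -----------
-----------
-#---------
-#---------
-#---------
-#---------
-#---------
-#---------
-#---------
-#---------
-#---------
#########--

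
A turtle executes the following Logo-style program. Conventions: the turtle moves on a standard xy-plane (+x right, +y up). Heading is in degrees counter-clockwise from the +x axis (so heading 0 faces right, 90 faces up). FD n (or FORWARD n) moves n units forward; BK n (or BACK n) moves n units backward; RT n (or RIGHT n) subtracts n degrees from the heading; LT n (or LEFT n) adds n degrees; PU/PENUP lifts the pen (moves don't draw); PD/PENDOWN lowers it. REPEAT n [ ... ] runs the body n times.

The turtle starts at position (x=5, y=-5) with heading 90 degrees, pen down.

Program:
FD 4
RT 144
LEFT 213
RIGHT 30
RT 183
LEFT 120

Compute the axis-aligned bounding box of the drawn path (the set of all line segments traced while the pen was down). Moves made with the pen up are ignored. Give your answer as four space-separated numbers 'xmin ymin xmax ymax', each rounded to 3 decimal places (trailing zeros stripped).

Answer: 5 -5 5 -1

Derivation:
Executing turtle program step by step:
Start: pos=(5,-5), heading=90, pen down
FD 4: (5,-5) -> (5,-1) [heading=90, draw]
RT 144: heading 90 -> 306
LT 213: heading 306 -> 159
RT 30: heading 159 -> 129
RT 183: heading 129 -> 306
LT 120: heading 306 -> 66
Final: pos=(5,-1), heading=66, 1 segment(s) drawn

Segment endpoints: x in {5}, y in {-5, -1}
xmin=5, ymin=-5, xmax=5, ymax=-1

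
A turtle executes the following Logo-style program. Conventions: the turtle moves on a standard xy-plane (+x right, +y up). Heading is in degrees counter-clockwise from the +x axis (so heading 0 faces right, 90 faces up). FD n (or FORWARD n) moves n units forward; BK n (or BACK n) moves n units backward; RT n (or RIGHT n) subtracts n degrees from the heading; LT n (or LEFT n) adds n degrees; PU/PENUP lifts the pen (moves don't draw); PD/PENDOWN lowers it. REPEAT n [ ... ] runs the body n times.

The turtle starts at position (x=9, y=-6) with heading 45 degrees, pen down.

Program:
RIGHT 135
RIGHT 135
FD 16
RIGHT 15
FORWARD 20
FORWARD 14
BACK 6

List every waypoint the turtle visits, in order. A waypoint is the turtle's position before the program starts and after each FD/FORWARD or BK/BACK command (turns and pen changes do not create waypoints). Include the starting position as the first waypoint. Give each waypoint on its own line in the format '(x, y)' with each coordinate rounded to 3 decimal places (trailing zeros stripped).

Executing turtle program step by step:
Start: pos=(9,-6), heading=45, pen down
RT 135: heading 45 -> 270
RT 135: heading 270 -> 135
FD 16: (9,-6) -> (-2.314,5.314) [heading=135, draw]
RT 15: heading 135 -> 120
FD 20: (-2.314,5.314) -> (-12.314,22.634) [heading=120, draw]
FD 14: (-12.314,22.634) -> (-19.314,34.759) [heading=120, draw]
BK 6: (-19.314,34.759) -> (-16.314,29.562) [heading=120, draw]
Final: pos=(-16.314,29.562), heading=120, 4 segment(s) drawn
Waypoints (5 total):
(9, -6)
(-2.314, 5.314)
(-12.314, 22.634)
(-19.314, 34.759)
(-16.314, 29.562)

Answer: (9, -6)
(-2.314, 5.314)
(-12.314, 22.634)
(-19.314, 34.759)
(-16.314, 29.562)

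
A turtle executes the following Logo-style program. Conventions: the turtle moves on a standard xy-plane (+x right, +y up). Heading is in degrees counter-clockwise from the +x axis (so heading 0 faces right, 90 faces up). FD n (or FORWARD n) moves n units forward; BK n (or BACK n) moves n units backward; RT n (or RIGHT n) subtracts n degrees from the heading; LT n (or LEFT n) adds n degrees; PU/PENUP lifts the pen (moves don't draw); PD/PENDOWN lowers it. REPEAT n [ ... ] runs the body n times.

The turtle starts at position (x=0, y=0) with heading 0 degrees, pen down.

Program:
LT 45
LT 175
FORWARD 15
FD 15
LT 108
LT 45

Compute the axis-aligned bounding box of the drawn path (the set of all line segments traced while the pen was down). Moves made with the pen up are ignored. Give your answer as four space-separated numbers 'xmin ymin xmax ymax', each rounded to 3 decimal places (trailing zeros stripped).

Answer: -22.981 -19.284 0 0

Derivation:
Executing turtle program step by step:
Start: pos=(0,0), heading=0, pen down
LT 45: heading 0 -> 45
LT 175: heading 45 -> 220
FD 15: (0,0) -> (-11.491,-9.642) [heading=220, draw]
FD 15: (-11.491,-9.642) -> (-22.981,-19.284) [heading=220, draw]
LT 108: heading 220 -> 328
LT 45: heading 328 -> 13
Final: pos=(-22.981,-19.284), heading=13, 2 segment(s) drawn

Segment endpoints: x in {-22.981, -11.491, 0}, y in {-19.284, -9.642, 0}
xmin=-22.981, ymin=-19.284, xmax=0, ymax=0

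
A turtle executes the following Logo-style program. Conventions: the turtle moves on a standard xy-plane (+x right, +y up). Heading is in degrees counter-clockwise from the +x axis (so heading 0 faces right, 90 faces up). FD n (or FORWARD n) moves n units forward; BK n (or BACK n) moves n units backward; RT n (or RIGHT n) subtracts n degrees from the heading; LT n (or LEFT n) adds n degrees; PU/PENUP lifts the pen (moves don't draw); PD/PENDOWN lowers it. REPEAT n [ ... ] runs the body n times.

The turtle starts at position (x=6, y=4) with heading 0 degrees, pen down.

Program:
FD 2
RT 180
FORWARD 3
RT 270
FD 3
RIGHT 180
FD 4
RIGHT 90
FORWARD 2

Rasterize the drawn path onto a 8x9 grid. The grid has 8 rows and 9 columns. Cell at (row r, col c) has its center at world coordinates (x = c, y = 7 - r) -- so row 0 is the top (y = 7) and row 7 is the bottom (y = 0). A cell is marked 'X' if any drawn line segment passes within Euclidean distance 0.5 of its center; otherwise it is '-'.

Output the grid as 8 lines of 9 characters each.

Answer: ---------
---------
-----XXX-
-----XXXX
-----X---
-----X---
-----X---
---------

Derivation:
Segment 0: (6,4) -> (8,4)
Segment 1: (8,4) -> (5,4)
Segment 2: (5,4) -> (5,1)
Segment 3: (5,1) -> (5,5)
Segment 4: (5,5) -> (7,5)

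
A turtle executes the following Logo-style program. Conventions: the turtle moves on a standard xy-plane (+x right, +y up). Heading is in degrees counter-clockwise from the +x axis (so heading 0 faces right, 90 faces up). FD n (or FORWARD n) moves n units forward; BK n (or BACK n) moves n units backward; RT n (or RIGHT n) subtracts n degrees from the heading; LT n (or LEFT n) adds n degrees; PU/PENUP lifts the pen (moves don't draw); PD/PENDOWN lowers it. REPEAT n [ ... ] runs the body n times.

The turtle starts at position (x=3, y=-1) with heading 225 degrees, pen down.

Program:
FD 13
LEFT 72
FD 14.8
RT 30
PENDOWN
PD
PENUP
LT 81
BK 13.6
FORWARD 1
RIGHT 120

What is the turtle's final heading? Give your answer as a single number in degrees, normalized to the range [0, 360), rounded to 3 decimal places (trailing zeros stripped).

Executing turtle program step by step:
Start: pos=(3,-1), heading=225, pen down
FD 13: (3,-1) -> (-6.192,-10.192) [heading=225, draw]
LT 72: heading 225 -> 297
FD 14.8: (-6.192,-10.192) -> (0.527,-23.379) [heading=297, draw]
RT 30: heading 297 -> 267
PD: pen down
PD: pen down
PU: pen up
LT 81: heading 267 -> 348
BK 13.6: (0.527,-23.379) -> (-12.776,-20.552) [heading=348, move]
FD 1: (-12.776,-20.552) -> (-11.798,-20.76) [heading=348, move]
RT 120: heading 348 -> 228
Final: pos=(-11.798,-20.76), heading=228, 2 segment(s) drawn

Answer: 228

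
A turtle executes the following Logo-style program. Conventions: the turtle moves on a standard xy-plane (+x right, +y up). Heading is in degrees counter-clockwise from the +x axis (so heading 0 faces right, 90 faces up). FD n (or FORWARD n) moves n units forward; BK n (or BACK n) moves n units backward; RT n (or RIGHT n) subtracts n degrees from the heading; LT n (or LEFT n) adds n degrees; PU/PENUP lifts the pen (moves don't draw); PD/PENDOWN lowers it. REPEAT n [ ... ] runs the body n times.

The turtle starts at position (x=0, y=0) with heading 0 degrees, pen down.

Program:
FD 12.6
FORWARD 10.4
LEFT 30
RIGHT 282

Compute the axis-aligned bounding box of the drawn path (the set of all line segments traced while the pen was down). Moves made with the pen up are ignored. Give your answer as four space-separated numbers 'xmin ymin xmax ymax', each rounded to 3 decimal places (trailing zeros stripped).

Answer: 0 0 23 0

Derivation:
Executing turtle program step by step:
Start: pos=(0,0), heading=0, pen down
FD 12.6: (0,0) -> (12.6,0) [heading=0, draw]
FD 10.4: (12.6,0) -> (23,0) [heading=0, draw]
LT 30: heading 0 -> 30
RT 282: heading 30 -> 108
Final: pos=(23,0), heading=108, 2 segment(s) drawn

Segment endpoints: x in {0, 12.6, 23}, y in {0}
xmin=0, ymin=0, xmax=23, ymax=0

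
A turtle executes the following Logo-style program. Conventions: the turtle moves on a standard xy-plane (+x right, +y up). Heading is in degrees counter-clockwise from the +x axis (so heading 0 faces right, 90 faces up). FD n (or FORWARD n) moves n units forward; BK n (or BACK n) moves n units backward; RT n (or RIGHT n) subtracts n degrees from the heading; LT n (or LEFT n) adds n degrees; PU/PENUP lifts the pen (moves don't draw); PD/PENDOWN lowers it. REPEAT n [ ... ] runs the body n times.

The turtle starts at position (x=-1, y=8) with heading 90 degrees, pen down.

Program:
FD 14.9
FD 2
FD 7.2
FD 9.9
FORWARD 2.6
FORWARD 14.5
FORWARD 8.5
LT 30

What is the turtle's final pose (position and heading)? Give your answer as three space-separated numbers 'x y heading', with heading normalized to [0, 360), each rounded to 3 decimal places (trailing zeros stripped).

Executing turtle program step by step:
Start: pos=(-1,8), heading=90, pen down
FD 14.9: (-1,8) -> (-1,22.9) [heading=90, draw]
FD 2: (-1,22.9) -> (-1,24.9) [heading=90, draw]
FD 7.2: (-1,24.9) -> (-1,32.1) [heading=90, draw]
FD 9.9: (-1,32.1) -> (-1,42) [heading=90, draw]
FD 2.6: (-1,42) -> (-1,44.6) [heading=90, draw]
FD 14.5: (-1,44.6) -> (-1,59.1) [heading=90, draw]
FD 8.5: (-1,59.1) -> (-1,67.6) [heading=90, draw]
LT 30: heading 90 -> 120
Final: pos=(-1,67.6), heading=120, 7 segment(s) drawn

Answer: -1 67.6 120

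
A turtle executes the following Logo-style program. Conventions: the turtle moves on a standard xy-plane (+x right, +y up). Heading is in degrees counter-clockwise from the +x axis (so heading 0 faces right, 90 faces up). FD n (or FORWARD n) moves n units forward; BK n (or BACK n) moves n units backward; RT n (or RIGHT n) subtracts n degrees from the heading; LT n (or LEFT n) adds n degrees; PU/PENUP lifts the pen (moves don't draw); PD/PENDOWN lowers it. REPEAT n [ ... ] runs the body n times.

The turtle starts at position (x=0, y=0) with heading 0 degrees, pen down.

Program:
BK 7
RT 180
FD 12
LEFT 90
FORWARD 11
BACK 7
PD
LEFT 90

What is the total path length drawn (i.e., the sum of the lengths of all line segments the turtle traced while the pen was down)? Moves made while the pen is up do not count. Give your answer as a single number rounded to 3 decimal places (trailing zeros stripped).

Executing turtle program step by step:
Start: pos=(0,0), heading=0, pen down
BK 7: (0,0) -> (-7,0) [heading=0, draw]
RT 180: heading 0 -> 180
FD 12: (-7,0) -> (-19,0) [heading=180, draw]
LT 90: heading 180 -> 270
FD 11: (-19,0) -> (-19,-11) [heading=270, draw]
BK 7: (-19,-11) -> (-19,-4) [heading=270, draw]
PD: pen down
LT 90: heading 270 -> 0
Final: pos=(-19,-4), heading=0, 4 segment(s) drawn

Segment lengths:
  seg 1: (0,0) -> (-7,0), length = 7
  seg 2: (-7,0) -> (-19,0), length = 12
  seg 3: (-19,0) -> (-19,-11), length = 11
  seg 4: (-19,-11) -> (-19,-4), length = 7
Total = 37

Answer: 37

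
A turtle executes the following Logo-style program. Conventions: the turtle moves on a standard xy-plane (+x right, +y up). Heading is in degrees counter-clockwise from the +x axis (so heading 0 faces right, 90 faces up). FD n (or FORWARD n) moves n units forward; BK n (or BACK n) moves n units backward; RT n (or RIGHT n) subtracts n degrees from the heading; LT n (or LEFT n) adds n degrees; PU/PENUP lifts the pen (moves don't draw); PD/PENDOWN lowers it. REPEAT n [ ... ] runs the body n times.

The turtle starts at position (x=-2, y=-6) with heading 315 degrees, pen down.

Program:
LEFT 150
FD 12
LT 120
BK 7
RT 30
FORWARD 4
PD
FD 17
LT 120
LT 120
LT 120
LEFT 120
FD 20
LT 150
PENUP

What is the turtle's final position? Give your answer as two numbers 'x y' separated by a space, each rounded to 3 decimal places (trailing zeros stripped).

Answer: -6.298 -9.036

Derivation:
Executing turtle program step by step:
Start: pos=(-2,-6), heading=315, pen down
LT 150: heading 315 -> 105
FD 12: (-2,-6) -> (-5.106,5.591) [heading=105, draw]
LT 120: heading 105 -> 225
BK 7: (-5.106,5.591) -> (-0.156,10.541) [heading=225, draw]
RT 30: heading 225 -> 195
FD 4: (-0.156,10.541) -> (-4.02,9.506) [heading=195, draw]
PD: pen down
FD 17: (-4.02,9.506) -> (-20.441,5.106) [heading=195, draw]
LT 120: heading 195 -> 315
LT 120: heading 315 -> 75
LT 120: heading 75 -> 195
LT 120: heading 195 -> 315
FD 20: (-20.441,5.106) -> (-6.298,-9.036) [heading=315, draw]
LT 150: heading 315 -> 105
PU: pen up
Final: pos=(-6.298,-9.036), heading=105, 5 segment(s) drawn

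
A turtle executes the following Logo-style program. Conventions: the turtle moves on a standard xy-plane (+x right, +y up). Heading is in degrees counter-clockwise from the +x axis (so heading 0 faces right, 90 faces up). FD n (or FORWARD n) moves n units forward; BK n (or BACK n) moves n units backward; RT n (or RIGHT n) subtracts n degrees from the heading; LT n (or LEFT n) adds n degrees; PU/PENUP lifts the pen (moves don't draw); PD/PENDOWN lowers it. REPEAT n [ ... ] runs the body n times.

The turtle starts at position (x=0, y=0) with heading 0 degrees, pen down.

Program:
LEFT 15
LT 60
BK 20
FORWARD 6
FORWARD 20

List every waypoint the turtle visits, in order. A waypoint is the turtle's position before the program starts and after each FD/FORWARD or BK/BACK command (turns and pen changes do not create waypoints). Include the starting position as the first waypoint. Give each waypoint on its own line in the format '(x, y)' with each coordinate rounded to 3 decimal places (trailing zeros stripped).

Answer: (0, 0)
(-5.176, -19.319)
(-3.623, -13.523)
(1.553, 5.796)

Derivation:
Executing turtle program step by step:
Start: pos=(0,0), heading=0, pen down
LT 15: heading 0 -> 15
LT 60: heading 15 -> 75
BK 20: (0,0) -> (-5.176,-19.319) [heading=75, draw]
FD 6: (-5.176,-19.319) -> (-3.623,-13.523) [heading=75, draw]
FD 20: (-3.623,-13.523) -> (1.553,5.796) [heading=75, draw]
Final: pos=(1.553,5.796), heading=75, 3 segment(s) drawn
Waypoints (4 total):
(0, 0)
(-5.176, -19.319)
(-3.623, -13.523)
(1.553, 5.796)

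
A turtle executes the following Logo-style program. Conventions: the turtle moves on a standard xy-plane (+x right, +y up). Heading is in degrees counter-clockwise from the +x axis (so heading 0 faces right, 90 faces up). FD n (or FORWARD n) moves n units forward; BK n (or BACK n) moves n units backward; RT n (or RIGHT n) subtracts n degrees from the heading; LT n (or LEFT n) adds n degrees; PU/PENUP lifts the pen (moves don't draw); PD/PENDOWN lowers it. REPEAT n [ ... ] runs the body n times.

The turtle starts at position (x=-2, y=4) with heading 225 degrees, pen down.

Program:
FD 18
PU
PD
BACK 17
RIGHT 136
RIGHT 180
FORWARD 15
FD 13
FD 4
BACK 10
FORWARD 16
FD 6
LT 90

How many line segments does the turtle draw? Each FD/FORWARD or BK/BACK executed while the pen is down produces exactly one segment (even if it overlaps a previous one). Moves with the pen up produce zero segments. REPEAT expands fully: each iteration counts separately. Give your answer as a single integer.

Executing turtle program step by step:
Start: pos=(-2,4), heading=225, pen down
FD 18: (-2,4) -> (-14.728,-8.728) [heading=225, draw]
PU: pen up
PD: pen down
BK 17: (-14.728,-8.728) -> (-2.707,3.293) [heading=225, draw]
RT 136: heading 225 -> 89
RT 180: heading 89 -> 269
FD 15: (-2.707,3.293) -> (-2.969,-11.705) [heading=269, draw]
FD 13: (-2.969,-11.705) -> (-3.196,-24.703) [heading=269, draw]
FD 4: (-3.196,-24.703) -> (-3.266,-28.702) [heading=269, draw]
BK 10: (-3.266,-28.702) -> (-3.091,-18.704) [heading=269, draw]
FD 16: (-3.091,-18.704) -> (-3.37,-34.701) [heading=269, draw]
FD 6: (-3.37,-34.701) -> (-3.475,-40.7) [heading=269, draw]
LT 90: heading 269 -> 359
Final: pos=(-3.475,-40.7), heading=359, 8 segment(s) drawn
Segments drawn: 8

Answer: 8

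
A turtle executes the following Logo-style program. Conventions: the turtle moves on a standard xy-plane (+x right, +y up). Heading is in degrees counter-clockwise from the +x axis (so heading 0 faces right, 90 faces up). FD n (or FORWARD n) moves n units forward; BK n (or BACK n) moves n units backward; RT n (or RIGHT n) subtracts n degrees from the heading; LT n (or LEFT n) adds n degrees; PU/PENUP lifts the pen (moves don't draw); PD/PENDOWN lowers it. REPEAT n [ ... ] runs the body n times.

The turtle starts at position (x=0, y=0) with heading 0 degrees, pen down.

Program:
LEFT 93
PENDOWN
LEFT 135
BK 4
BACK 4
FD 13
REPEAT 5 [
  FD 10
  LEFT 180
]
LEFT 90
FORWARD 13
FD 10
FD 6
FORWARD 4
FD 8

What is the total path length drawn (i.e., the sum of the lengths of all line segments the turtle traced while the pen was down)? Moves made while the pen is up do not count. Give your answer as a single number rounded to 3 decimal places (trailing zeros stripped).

Executing turtle program step by step:
Start: pos=(0,0), heading=0, pen down
LT 93: heading 0 -> 93
PD: pen down
LT 135: heading 93 -> 228
BK 4: (0,0) -> (2.677,2.973) [heading=228, draw]
BK 4: (2.677,2.973) -> (5.353,5.945) [heading=228, draw]
FD 13: (5.353,5.945) -> (-3.346,-3.716) [heading=228, draw]
REPEAT 5 [
  -- iteration 1/5 --
  FD 10: (-3.346,-3.716) -> (-10.037,-11.147) [heading=228, draw]
  LT 180: heading 228 -> 48
  -- iteration 2/5 --
  FD 10: (-10.037,-11.147) -> (-3.346,-3.716) [heading=48, draw]
  LT 180: heading 48 -> 228
  -- iteration 3/5 --
  FD 10: (-3.346,-3.716) -> (-10.037,-11.147) [heading=228, draw]
  LT 180: heading 228 -> 48
  -- iteration 4/5 --
  FD 10: (-10.037,-11.147) -> (-3.346,-3.716) [heading=48, draw]
  LT 180: heading 48 -> 228
  -- iteration 5/5 --
  FD 10: (-3.346,-3.716) -> (-10.037,-11.147) [heading=228, draw]
  LT 180: heading 228 -> 48
]
LT 90: heading 48 -> 138
FD 13: (-10.037,-11.147) -> (-19.698,-2.448) [heading=138, draw]
FD 10: (-19.698,-2.448) -> (-27.129,4.243) [heading=138, draw]
FD 6: (-27.129,4.243) -> (-31.588,8.258) [heading=138, draw]
FD 4: (-31.588,8.258) -> (-34.561,10.934) [heading=138, draw]
FD 8: (-34.561,10.934) -> (-40.506,16.287) [heading=138, draw]
Final: pos=(-40.506,16.287), heading=138, 13 segment(s) drawn

Segment lengths:
  seg 1: (0,0) -> (2.677,2.973), length = 4
  seg 2: (2.677,2.973) -> (5.353,5.945), length = 4
  seg 3: (5.353,5.945) -> (-3.346,-3.716), length = 13
  seg 4: (-3.346,-3.716) -> (-10.037,-11.147), length = 10
  seg 5: (-10.037,-11.147) -> (-3.346,-3.716), length = 10
  seg 6: (-3.346,-3.716) -> (-10.037,-11.147), length = 10
  seg 7: (-10.037,-11.147) -> (-3.346,-3.716), length = 10
  seg 8: (-3.346,-3.716) -> (-10.037,-11.147), length = 10
  seg 9: (-10.037,-11.147) -> (-19.698,-2.448), length = 13
  seg 10: (-19.698,-2.448) -> (-27.129,4.243), length = 10
  seg 11: (-27.129,4.243) -> (-31.588,8.258), length = 6
  seg 12: (-31.588,8.258) -> (-34.561,10.934), length = 4
  seg 13: (-34.561,10.934) -> (-40.506,16.287), length = 8
Total = 112

Answer: 112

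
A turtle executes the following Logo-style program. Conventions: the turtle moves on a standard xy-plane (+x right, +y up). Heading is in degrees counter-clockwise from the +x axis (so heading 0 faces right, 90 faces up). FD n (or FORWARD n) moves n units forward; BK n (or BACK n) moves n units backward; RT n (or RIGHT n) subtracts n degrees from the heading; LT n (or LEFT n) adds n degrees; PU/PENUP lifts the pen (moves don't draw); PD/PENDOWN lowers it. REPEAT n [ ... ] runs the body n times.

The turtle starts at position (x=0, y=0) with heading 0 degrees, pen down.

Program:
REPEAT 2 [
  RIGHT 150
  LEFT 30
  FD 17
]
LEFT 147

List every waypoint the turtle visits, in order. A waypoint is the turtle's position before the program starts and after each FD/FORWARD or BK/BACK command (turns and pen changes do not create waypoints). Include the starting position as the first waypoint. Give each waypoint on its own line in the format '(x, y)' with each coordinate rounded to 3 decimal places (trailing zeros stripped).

Answer: (0, 0)
(-8.5, -14.722)
(-17, 0)

Derivation:
Executing turtle program step by step:
Start: pos=(0,0), heading=0, pen down
REPEAT 2 [
  -- iteration 1/2 --
  RT 150: heading 0 -> 210
  LT 30: heading 210 -> 240
  FD 17: (0,0) -> (-8.5,-14.722) [heading=240, draw]
  -- iteration 2/2 --
  RT 150: heading 240 -> 90
  LT 30: heading 90 -> 120
  FD 17: (-8.5,-14.722) -> (-17,0) [heading=120, draw]
]
LT 147: heading 120 -> 267
Final: pos=(-17,0), heading=267, 2 segment(s) drawn
Waypoints (3 total):
(0, 0)
(-8.5, -14.722)
(-17, 0)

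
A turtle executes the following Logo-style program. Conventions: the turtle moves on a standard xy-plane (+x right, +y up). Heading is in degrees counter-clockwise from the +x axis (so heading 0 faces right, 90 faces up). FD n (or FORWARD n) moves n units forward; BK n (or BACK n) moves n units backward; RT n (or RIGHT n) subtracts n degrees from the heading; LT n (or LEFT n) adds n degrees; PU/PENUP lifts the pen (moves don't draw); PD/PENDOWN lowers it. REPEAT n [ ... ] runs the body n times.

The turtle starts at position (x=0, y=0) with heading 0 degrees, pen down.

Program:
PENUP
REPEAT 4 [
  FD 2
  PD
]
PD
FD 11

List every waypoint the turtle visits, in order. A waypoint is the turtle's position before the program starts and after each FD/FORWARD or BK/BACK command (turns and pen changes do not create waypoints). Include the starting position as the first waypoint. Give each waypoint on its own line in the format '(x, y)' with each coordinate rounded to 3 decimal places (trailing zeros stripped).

Executing turtle program step by step:
Start: pos=(0,0), heading=0, pen down
PU: pen up
REPEAT 4 [
  -- iteration 1/4 --
  FD 2: (0,0) -> (2,0) [heading=0, move]
  PD: pen down
  -- iteration 2/4 --
  FD 2: (2,0) -> (4,0) [heading=0, draw]
  PD: pen down
  -- iteration 3/4 --
  FD 2: (4,0) -> (6,0) [heading=0, draw]
  PD: pen down
  -- iteration 4/4 --
  FD 2: (6,0) -> (8,0) [heading=0, draw]
  PD: pen down
]
PD: pen down
FD 11: (8,0) -> (19,0) [heading=0, draw]
Final: pos=(19,0), heading=0, 4 segment(s) drawn
Waypoints (6 total):
(0, 0)
(2, 0)
(4, 0)
(6, 0)
(8, 0)
(19, 0)

Answer: (0, 0)
(2, 0)
(4, 0)
(6, 0)
(8, 0)
(19, 0)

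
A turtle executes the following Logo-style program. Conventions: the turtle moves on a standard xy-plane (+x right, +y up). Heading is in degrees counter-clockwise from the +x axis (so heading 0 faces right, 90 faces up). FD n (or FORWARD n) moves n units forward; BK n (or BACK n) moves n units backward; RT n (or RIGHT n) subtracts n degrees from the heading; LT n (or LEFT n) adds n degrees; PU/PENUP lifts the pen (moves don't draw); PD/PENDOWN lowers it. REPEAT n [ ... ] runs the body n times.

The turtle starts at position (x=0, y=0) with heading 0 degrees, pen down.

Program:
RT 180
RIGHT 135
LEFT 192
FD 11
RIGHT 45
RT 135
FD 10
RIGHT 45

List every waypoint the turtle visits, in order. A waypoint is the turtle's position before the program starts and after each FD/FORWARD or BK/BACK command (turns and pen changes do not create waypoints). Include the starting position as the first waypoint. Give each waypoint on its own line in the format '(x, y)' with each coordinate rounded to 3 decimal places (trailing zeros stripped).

Answer: (0, 0)
(-5.991, -9.225)
(-0.545, -0.839)

Derivation:
Executing turtle program step by step:
Start: pos=(0,0), heading=0, pen down
RT 180: heading 0 -> 180
RT 135: heading 180 -> 45
LT 192: heading 45 -> 237
FD 11: (0,0) -> (-5.991,-9.225) [heading=237, draw]
RT 45: heading 237 -> 192
RT 135: heading 192 -> 57
FD 10: (-5.991,-9.225) -> (-0.545,-0.839) [heading=57, draw]
RT 45: heading 57 -> 12
Final: pos=(-0.545,-0.839), heading=12, 2 segment(s) drawn
Waypoints (3 total):
(0, 0)
(-5.991, -9.225)
(-0.545, -0.839)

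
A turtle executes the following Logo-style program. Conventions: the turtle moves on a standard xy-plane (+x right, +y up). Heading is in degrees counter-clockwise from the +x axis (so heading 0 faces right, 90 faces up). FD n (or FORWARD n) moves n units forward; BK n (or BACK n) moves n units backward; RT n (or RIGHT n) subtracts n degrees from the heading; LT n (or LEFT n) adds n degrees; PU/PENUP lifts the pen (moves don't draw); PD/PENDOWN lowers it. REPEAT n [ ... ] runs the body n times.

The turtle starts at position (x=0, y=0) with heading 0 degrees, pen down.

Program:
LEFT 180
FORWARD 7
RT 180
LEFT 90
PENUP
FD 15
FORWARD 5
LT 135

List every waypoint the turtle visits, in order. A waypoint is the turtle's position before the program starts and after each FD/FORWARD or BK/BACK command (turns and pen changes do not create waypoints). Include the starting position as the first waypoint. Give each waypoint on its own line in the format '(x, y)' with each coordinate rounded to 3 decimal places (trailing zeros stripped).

Executing turtle program step by step:
Start: pos=(0,0), heading=0, pen down
LT 180: heading 0 -> 180
FD 7: (0,0) -> (-7,0) [heading=180, draw]
RT 180: heading 180 -> 0
LT 90: heading 0 -> 90
PU: pen up
FD 15: (-7,0) -> (-7,15) [heading=90, move]
FD 5: (-7,15) -> (-7,20) [heading=90, move]
LT 135: heading 90 -> 225
Final: pos=(-7,20), heading=225, 1 segment(s) drawn
Waypoints (4 total):
(0, 0)
(-7, 0)
(-7, 15)
(-7, 20)

Answer: (0, 0)
(-7, 0)
(-7, 15)
(-7, 20)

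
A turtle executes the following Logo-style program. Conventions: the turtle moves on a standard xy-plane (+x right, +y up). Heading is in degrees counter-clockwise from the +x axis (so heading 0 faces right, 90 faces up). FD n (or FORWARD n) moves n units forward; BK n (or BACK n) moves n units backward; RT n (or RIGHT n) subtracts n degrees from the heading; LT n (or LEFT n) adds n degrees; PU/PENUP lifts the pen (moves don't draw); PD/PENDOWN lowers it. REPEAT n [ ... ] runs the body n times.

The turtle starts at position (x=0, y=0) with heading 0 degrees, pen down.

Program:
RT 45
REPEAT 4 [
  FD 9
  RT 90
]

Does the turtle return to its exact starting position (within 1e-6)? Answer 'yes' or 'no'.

Answer: yes

Derivation:
Executing turtle program step by step:
Start: pos=(0,0), heading=0, pen down
RT 45: heading 0 -> 315
REPEAT 4 [
  -- iteration 1/4 --
  FD 9: (0,0) -> (6.364,-6.364) [heading=315, draw]
  RT 90: heading 315 -> 225
  -- iteration 2/4 --
  FD 9: (6.364,-6.364) -> (0,-12.728) [heading=225, draw]
  RT 90: heading 225 -> 135
  -- iteration 3/4 --
  FD 9: (0,-12.728) -> (-6.364,-6.364) [heading=135, draw]
  RT 90: heading 135 -> 45
  -- iteration 4/4 --
  FD 9: (-6.364,-6.364) -> (0,0) [heading=45, draw]
  RT 90: heading 45 -> 315
]
Final: pos=(0,0), heading=315, 4 segment(s) drawn

Start position: (0, 0)
Final position: (0, 0)
Distance = 0; < 1e-6 -> CLOSED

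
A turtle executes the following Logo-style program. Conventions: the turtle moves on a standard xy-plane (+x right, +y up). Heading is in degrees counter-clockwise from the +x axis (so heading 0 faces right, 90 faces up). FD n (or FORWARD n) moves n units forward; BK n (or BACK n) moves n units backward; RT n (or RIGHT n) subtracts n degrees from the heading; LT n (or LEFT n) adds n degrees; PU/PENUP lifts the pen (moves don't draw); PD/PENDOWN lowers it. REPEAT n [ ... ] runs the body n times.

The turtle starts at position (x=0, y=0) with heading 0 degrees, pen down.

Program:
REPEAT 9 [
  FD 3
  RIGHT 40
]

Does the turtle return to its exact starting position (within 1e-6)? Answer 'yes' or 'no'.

Answer: yes

Derivation:
Executing turtle program step by step:
Start: pos=(0,0), heading=0, pen down
REPEAT 9 [
  -- iteration 1/9 --
  FD 3: (0,0) -> (3,0) [heading=0, draw]
  RT 40: heading 0 -> 320
  -- iteration 2/9 --
  FD 3: (3,0) -> (5.298,-1.928) [heading=320, draw]
  RT 40: heading 320 -> 280
  -- iteration 3/9 --
  FD 3: (5.298,-1.928) -> (5.819,-4.883) [heading=280, draw]
  RT 40: heading 280 -> 240
  -- iteration 4/9 --
  FD 3: (5.819,-4.883) -> (4.319,-7.481) [heading=240, draw]
  RT 40: heading 240 -> 200
  -- iteration 5/9 --
  FD 3: (4.319,-7.481) -> (1.5,-8.507) [heading=200, draw]
  RT 40: heading 200 -> 160
  -- iteration 6/9 --
  FD 3: (1.5,-8.507) -> (-1.319,-7.481) [heading=160, draw]
  RT 40: heading 160 -> 120
  -- iteration 7/9 --
  FD 3: (-1.319,-7.481) -> (-2.819,-4.883) [heading=120, draw]
  RT 40: heading 120 -> 80
  -- iteration 8/9 --
  FD 3: (-2.819,-4.883) -> (-2.298,-1.928) [heading=80, draw]
  RT 40: heading 80 -> 40
  -- iteration 9/9 --
  FD 3: (-2.298,-1.928) -> (0,0) [heading=40, draw]
  RT 40: heading 40 -> 0
]
Final: pos=(0,0), heading=0, 9 segment(s) drawn

Start position: (0, 0)
Final position: (0, 0)
Distance = 0; < 1e-6 -> CLOSED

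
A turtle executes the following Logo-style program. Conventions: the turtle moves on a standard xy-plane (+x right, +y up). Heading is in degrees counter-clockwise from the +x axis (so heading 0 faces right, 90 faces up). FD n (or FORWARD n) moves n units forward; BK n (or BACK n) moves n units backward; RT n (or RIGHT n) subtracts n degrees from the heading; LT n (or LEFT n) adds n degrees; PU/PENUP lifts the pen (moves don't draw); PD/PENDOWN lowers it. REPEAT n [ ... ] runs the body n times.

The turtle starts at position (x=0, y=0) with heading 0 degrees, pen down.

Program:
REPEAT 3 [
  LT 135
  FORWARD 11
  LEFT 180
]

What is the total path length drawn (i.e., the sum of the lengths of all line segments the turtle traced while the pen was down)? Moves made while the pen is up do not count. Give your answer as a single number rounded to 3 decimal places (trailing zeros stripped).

Executing turtle program step by step:
Start: pos=(0,0), heading=0, pen down
REPEAT 3 [
  -- iteration 1/3 --
  LT 135: heading 0 -> 135
  FD 11: (0,0) -> (-7.778,7.778) [heading=135, draw]
  LT 180: heading 135 -> 315
  -- iteration 2/3 --
  LT 135: heading 315 -> 90
  FD 11: (-7.778,7.778) -> (-7.778,18.778) [heading=90, draw]
  LT 180: heading 90 -> 270
  -- iteration 3/3 --
  LT 135: heading 270 -> 45
  FD 11: (-7.778,18.778) -> (0,26.556) [heading=45, draw]
  LT 180: heading 45 -> 225
]
Final: pos=(0,26.556), heading=225, 3 segment(s) drawn

Segment lengths:
  seg 1: (0,0) -> (-7.778,7.778), length = 11
  seg 2: (-7.778,7.778) -> (-7.778,18.778), length = 11
  seg 3: (-7.778,18.778) -> (0,26.556), length = 11
Total = 33

Answer: 33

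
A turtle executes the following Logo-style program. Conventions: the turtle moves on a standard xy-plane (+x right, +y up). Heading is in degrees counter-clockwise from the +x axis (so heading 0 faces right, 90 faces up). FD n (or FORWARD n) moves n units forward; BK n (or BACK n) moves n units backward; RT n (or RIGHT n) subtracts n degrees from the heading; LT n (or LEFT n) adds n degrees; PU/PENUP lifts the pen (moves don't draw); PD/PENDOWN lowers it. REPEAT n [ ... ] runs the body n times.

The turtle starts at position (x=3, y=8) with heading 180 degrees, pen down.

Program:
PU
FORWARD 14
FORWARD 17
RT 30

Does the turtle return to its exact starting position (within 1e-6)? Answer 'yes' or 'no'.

Answer: no

Derivation:
Executing turtle program step by step:
Start: pos=(3,8), heading=180, pen down
PU: pen up
FD 14: (3,8) -> (-11,8) [heading=180, move]
FD 17: (-11,8) -> (-28,8) [heading=180, move]
RT 30: heading 180 -> 150
Final: pos=(-28,8), heading=150, 0 segment(s) drawn

Start position: (3, 8)
Final position: (-28, 8)
Distance = 31; >= 1e-6 -> NOT closed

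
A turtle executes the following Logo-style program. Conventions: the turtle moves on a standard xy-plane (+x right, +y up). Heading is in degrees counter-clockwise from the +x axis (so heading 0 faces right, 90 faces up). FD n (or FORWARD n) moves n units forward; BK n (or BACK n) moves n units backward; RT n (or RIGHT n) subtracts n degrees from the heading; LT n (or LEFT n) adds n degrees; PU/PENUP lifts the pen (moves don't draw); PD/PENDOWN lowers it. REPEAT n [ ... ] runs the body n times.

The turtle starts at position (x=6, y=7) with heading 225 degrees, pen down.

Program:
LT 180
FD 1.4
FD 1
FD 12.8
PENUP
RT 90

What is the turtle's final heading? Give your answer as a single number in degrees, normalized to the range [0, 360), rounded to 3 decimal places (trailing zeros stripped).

Executing turtle program step by step:
Start: pos=(6,7), heading=225, pen down
LT 180: heading 225 -> 45
FD 1.4: (6,7) -> (6.99,7.99) [heading=45, draw]
FD 1: (6.99,7.99) -> (7.697,8.697) [heading=45, draw]
FD 12.8: (7.697,8.697) -> (16.748,17.748) [heading=45, draw]
PU: pen up
RT 90: heading 45 -> 315
Final: pos=(16.748,17.748), heading=315, 3 segment(s) drawn

Answer: 315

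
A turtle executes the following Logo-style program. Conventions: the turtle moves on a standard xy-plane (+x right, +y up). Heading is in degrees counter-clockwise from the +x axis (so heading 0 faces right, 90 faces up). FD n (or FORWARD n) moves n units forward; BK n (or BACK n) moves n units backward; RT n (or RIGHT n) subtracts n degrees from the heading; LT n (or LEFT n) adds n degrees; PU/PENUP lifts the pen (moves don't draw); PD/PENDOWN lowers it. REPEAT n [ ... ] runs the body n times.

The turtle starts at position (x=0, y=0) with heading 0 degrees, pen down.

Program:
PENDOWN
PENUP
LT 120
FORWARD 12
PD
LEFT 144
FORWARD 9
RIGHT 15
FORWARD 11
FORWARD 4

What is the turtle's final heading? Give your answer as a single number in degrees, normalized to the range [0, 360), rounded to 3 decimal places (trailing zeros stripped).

Executing turtle program step by step:
Start: pos=(0,0), heading=0, pen down
PD: pen down
PU: pen up
LT 120: heading 0 -> 120
FD 12: (0,0) -> (-6,10.392) [heading=120, move]
PD: pen down
LT 144: heading 120 -> 264
FD 9: (-6,10.392) -> (-6.941,1.442) [heading=264, draw]
RT 15: heading 264 -> 249
FD 11: (-6.941,1.442) -> (-10.883,-8.828) [heading=249, draw]
FD 4: (-10.883,-8.828) -> (-12.316,-12.562) [heading=249, draw]
Final: pos=(-12.316,-12.562), heading=249, 3 segment(s) drawn

Answer: 249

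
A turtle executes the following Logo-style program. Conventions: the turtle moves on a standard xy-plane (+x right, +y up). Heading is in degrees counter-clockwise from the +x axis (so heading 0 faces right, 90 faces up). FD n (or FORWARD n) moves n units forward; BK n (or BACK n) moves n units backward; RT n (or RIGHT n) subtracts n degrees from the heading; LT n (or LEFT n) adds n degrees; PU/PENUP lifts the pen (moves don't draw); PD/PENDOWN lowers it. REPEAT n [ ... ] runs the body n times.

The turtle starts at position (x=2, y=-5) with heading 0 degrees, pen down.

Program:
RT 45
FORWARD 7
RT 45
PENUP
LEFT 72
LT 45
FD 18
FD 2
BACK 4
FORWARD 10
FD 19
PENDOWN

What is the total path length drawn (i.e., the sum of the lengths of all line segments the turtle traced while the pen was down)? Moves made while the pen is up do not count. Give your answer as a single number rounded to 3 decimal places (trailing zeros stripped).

Executing turtle program step by step:
Start: pos=(2,-5), heading=0, pen down
RT 45: heading 0 -> 315
FD 7: (2,-5) -> (6.95,-9.95) [heading=315, draw]
RT 45: heading 315 -> 270
PU: pen up
LT 72: heading 270 -> 342
LT 45: heading 342 -> 27
FD 18: (6.95,-9.95) -> (22.988,-1.778) [heading=27, move]
FD 2: (22.988,-1.778) -> (24.77,-0.87) [heading=27, move]
BK 4: (24.77,-0.87) -> (21.206,-2.686) [heading=27, move]
FD 10: (21.206,-2.686) -> (30.116,1.854) [heading=27, move]
FD 19: (30.116,1.854) -> (47.045,10.48) [heading=27, move]
PD: pen down
Final: pos=(47.045,10.48), heading=27, 1 segment(s) drawn

Segment lengths:
  seg 1: (2,-5) -> (6.95,-9.95), length = 7
Total = 7

Answer: 7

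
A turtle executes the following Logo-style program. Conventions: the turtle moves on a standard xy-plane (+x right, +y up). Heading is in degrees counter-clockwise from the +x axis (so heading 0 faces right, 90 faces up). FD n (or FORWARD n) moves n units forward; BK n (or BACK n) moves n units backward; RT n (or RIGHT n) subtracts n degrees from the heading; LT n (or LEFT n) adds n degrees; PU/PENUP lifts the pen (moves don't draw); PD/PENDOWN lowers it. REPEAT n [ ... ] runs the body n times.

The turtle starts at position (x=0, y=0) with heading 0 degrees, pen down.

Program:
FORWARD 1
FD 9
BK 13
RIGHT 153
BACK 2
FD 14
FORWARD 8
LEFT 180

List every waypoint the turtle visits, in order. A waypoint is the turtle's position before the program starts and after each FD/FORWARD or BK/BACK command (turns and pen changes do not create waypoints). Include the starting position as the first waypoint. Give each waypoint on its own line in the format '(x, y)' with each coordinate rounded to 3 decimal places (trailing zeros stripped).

Answer: (0, 0)
(1, 0)
(10, 0)
(-3, 0)
(-1.218, 0.908)
(-13.692, -5.448)
(-20.82, -9.08)

Derivation:
Executing turtle program step by step:
Start: pos=(0,0), heading=0, pen down
FD 1: (0,0) -> (1,0) [heading=0, draw]
FD 9: (1,0) -> (10,0) [heading=0, draw]
BK 13: (10,0) -> (-3,0) [heading=0, draw]
RT 153: heading 0 -> 207
BK 2: (-3,0) -> (-1.218,0.908) [heading=207, draw]
FD 14: (-1.218,0.908) -> (-13.692,-5.448) [heading=207, draw]
FD 8: (-13.692,-5.448) -> (-20.82,-9.08) [heading=207, draw]
LT 180: heading 207 -> 27
Final: pos=(-20.82,-9.08), heading=27, 6 segment(s) drawn
Waypoints (7 total):
(0, 0)
(1, 0)
(10, 0)
(-3, 0)
(-1.218, 0.908)
(-13.692, -5.448)
(-20.82, -9.08)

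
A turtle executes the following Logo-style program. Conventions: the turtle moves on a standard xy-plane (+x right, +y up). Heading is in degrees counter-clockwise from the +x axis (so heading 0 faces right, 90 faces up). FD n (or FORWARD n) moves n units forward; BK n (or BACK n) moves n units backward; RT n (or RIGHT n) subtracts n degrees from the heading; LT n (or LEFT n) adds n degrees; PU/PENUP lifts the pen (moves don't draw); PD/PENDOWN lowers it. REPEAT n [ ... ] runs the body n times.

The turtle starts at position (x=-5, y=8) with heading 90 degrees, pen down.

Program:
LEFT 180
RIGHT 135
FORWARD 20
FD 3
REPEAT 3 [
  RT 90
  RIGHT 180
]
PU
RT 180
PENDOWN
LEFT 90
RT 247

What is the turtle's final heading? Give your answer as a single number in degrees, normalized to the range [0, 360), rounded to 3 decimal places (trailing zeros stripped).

Answer: 68

Derivation:
Executing turtle program step by step:
Start: pos=(-5,8), heading=90, pen down
LT 180: heading 90 -> 270
RT 135: heading 270 -> 135
FD 20: (-5,8) -> (-19.142,22.142) [heading=135, draw]
FD 3: (-19.142,22.142) -> (-21.263,24.263) [heading=135, draw]
REPEAT 3 [
  -- iteration 1/3 --
  RT 90: heading 135 -> 45
  RT 180: heading 45 -> 225
  -- iteration 2/3 --
  RT 90: heading 225 -> 135
  RT 180: heading 135 -> 315
  -- iteration 3/3 --
  RT 90: heading 315 -> 225
  RT 180: heading 225 -> 45
]
PU: pen up
RT 180: heading 45 -> 225
PD: pen down
LT 90: heading 225 -> 315
RT 247: heading 315 -> 68
Final: pos=(-21.263,24.263), heading=68, 2 segment(s) drawn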